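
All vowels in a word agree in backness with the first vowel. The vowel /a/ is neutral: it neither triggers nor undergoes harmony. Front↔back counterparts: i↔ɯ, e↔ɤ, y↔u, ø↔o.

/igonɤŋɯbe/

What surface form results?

/o/ harmonizes with /i/ ([-back]) → [ø]
/ɤ/ harmonizes with /i/ ([-back]) → [e]
/ɯ/ harmonizes with /i/ ([-back]) → [i]

[igøneŋibe]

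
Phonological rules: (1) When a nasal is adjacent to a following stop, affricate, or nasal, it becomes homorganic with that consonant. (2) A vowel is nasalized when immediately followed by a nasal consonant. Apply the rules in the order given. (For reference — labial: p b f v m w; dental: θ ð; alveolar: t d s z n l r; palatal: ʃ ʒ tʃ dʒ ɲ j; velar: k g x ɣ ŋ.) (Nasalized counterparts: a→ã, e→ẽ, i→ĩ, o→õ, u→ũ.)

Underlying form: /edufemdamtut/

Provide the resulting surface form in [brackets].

Rule 1: /m/ before /d/ (alveolar) → [n]
Rule 1: /m/ before /t/ (alveolar) → [n]
After rule 1: edufendantut
Rule 2: /e/ before nasal /n/ → [ẽ]
Rule 2: /a/ before nasal /n/ → [ã]

[edufẽndãntut]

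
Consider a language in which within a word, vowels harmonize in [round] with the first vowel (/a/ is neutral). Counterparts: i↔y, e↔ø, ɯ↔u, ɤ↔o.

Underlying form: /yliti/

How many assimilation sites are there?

2

/i/ harmonizes with /y/ ([+round]) → [y]
/i/ harmonizes with /y/ ([+round]) → [y]
2 segments change.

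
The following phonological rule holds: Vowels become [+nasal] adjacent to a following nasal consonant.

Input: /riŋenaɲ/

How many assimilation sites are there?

/i/ before nasal /ŋ/ → [ĩ]
/e/ before nasal /n/ → [ẽ]
/a/ before nasal /ɲ/ → [ã]
3 segments change.

3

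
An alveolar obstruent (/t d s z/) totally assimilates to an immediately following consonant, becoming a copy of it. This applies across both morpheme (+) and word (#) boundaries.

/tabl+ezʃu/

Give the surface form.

[tabl+eʃʃu]

/z/ before /ʃ/ → [ʃ] (total assimilation)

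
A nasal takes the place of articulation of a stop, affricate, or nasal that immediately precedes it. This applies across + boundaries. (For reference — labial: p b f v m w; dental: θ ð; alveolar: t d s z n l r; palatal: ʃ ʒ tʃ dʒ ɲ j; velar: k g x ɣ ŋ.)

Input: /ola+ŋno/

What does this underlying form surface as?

[ola+ŋŋo]

/n/ after /ŋ/ (velar) → [ŋ]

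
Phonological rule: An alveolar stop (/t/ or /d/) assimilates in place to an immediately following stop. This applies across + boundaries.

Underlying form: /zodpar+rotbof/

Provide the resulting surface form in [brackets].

[zobpar+ropbof]

/d/ before /p/ (labial) → [b]
/t/ before /b/ (labial) → [p]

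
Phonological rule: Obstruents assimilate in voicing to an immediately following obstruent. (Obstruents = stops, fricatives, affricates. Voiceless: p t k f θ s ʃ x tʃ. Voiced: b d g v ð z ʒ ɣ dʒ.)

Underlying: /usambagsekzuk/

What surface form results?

[usambaksegzuk]

/g/ before /s/ (voiceless) → [k]
/k/ before /z/ (voiced) → [g]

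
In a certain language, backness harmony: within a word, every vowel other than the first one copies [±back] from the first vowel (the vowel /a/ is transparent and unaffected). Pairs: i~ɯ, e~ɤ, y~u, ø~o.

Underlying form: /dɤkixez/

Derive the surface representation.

/i/ harmonizes with /ɤ/ ([+back]) → [ɯ]
/e/ harmonizes with /ɤ/ ([+back]) → [ɤ]

[dɤkɯxɤz]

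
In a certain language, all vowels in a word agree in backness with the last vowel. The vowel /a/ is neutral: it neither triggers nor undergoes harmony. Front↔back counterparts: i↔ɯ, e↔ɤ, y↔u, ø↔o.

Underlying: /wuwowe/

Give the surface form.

/u/ harmonizes with /e/ ([-back]) → [y]
/o/ harmonizes with /e/ ([-back]) → [ø]

[wywøwe]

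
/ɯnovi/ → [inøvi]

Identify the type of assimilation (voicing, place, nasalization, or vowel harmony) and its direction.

/ɯ/→[i] /o/→[ø].
Vowels agree with the last vowel, so the harmony is regressive.

vowel harmony, regressive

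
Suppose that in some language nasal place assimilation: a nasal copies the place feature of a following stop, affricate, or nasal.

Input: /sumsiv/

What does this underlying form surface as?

no segment meets the rule's conditions; no change.

[sumsiv]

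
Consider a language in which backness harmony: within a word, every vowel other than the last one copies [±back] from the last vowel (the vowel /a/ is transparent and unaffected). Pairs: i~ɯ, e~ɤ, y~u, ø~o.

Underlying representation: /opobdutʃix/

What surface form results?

/o/ harmonizes with /i/ ([-back]) → [ø]
/o/ harmonizes with /i/ ([-back]) → [ø]
/u/ harmonizes with /i/ ([-back]) → [y]

[øpøbdytʃix]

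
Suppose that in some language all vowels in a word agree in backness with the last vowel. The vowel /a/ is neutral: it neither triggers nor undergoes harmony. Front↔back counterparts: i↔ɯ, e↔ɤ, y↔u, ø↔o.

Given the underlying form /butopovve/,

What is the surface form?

[bytøpøvve]

/u/ harmonizes with /e/ ([-back]) → [y]
/o/ harmonizes with /e/ ([-back]) → [ø]
/o/ harmonizes with /e/ ([-back]) → [ø]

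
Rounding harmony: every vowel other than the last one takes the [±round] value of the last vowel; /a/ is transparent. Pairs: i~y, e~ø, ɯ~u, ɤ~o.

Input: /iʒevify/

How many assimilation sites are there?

3

/i/ harmonizes with /y/ ([+round]) → [y]
/e/ harmonizes with /y/ ([+round]) → [ø]
/i/ harmonizes with /y/ ([+round]) → [y]
3 segments change.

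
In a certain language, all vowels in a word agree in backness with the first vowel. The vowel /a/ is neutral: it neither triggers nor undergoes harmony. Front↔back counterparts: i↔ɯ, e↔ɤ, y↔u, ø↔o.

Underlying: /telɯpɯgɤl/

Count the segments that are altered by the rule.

/ɯ/ harmonizes with /e/ ([-back]) → [i]
/ɯ/ harmonizes with /e/ ([-back]) → [i]
/ɤ/ harmonizes with /e/ ([-back]) → [e]
3 segments change.

3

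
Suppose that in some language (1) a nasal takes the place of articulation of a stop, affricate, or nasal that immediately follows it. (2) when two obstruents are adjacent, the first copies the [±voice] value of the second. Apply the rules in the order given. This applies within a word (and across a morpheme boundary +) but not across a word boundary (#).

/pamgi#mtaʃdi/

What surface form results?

Rule 1: /m/ before /g/ (velar) → [ŋ]
Rule 1: /m/ before /t/ (alveolar) → [n]
After rule 1: paŋgi#ntaʃdi
Rule 2: /ʃ/ before /d/ (voiced) → [ʒ]

[paŋgi#ntaʒdi]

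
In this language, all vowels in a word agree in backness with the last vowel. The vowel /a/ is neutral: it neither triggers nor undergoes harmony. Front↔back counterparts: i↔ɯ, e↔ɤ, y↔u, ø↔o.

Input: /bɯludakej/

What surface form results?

[bilydakej]

/ɯ/ harmonizes with /e/ ([-back]) → [i]
/u/ harmonizes with /e/ ([-back]) → [y]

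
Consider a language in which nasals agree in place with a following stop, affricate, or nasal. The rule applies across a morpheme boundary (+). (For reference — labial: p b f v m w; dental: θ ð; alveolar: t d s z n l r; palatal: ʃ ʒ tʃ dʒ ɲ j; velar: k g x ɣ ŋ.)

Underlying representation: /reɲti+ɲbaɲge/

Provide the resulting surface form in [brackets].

/ɲ/ before /t/ (alveolar) → [n]
/ɲ/ before /b/ (labial) → [m]
/ɲ/ before /g/ (velar) → [ŋ]

[renti+mbaŋge]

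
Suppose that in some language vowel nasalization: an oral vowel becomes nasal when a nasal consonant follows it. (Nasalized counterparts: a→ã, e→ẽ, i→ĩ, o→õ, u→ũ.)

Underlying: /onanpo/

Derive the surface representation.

/o/ before nasal /n/ → [õ]
/a/ before nasal /n/ → [ã]

[õnãnpo]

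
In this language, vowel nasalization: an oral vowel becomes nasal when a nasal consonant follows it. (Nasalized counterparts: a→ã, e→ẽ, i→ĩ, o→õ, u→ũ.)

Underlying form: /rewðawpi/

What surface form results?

no segment meets the rule's conditions; no change.

[rewðawpi]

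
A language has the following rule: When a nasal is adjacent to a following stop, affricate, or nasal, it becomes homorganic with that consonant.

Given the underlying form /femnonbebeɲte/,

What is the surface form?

/m/ before /n/ (alveolar) → [n]
/n/ before /b/ (labial) → [m]
/ɲ/ before /t/ (alveolar) → [n]

[fennombebente]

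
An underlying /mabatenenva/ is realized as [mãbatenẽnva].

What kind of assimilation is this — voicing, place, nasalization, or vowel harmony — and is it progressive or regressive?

nasalization, progressive

/a/→[ã] /e/→[ẽ].
Each target copies a feature from the preceding segment, so the direction is progressive.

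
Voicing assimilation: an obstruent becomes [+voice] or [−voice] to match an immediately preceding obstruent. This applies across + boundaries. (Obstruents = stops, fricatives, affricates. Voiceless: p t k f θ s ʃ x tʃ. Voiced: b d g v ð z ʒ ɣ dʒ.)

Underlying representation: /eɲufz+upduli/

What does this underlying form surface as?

[eɲufs+uptuli]

/z/ after /f/ (voiceless) → [s]
/d/ after /p/ (voiceless) → [t]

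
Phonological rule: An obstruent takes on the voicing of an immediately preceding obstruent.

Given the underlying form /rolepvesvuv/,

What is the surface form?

[rolepfesfuv]

/v/ after /p/ (voiceless) → [f]
/v/ after /s/ (voiceless) → [f]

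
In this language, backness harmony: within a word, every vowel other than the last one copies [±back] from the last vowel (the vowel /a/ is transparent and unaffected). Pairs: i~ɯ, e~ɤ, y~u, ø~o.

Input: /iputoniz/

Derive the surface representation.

[ipytøniz]

/u/ harmonizes with /i/ ([-back]) → [y]
/o/ harmonizes with /i/ ([-back]) → [ø]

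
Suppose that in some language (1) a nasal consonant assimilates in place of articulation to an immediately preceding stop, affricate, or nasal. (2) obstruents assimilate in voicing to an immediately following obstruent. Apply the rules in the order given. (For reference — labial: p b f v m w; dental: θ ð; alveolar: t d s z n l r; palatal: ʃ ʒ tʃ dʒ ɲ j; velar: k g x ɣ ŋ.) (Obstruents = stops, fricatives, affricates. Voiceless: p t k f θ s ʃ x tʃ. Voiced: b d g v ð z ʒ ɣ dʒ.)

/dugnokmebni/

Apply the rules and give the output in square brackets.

Rule 1: /n/ after /g/ (velar) → [ŋ]
Rule 1: /m/ after /k/ (velar) → [ŋ]
Rule 1: /n/ after /b/ (labial) → [m]
After rule 1: dugŋokŋebmi
Rule 2: no segment meets the rule's conditions; no change.

[dugŋokŋebmi]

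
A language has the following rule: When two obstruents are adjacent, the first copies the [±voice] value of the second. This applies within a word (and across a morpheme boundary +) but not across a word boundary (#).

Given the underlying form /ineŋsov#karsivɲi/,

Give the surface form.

no segment meets the rule's conditions; no change.

[ineŋsov#karsivɲi]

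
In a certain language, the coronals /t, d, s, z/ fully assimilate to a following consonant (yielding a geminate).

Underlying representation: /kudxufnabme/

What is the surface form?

[kuxxufnabme]

/d/ before /x/ → [x] (total assimilation)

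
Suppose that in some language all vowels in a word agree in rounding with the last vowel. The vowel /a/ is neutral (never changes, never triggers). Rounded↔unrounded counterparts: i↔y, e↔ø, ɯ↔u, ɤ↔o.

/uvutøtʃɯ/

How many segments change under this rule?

3

/u/ harmonizes with /ɯ/ ([-round]) → [ɯ]
/u/ harmonizes with /ɯ/ ([-round]) → [ɯ]
/ø/ harmonizes with /ɯ/ ([-round]) → [e]
3 segments change.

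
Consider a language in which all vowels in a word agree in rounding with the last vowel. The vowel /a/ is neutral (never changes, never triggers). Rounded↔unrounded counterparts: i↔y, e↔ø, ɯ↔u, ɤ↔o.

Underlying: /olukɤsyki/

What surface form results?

/o/ harmonizes with /i/ ([-round]) → [ɤ]
/u/ harmonizes with /i/ ([-round]) → [ɯ]
/y/ harmonizes with /i/ ([-round]) → [i]

[ɤlɯkɤsiki]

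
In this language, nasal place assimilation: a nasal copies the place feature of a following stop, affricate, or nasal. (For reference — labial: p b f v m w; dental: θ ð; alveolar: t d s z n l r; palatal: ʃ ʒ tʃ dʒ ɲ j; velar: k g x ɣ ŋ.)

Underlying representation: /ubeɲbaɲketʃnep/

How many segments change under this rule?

2

/ɲ/ before /b/ (labial) → [m]
/ɲ/ before /k/ (velar) → [ŋ]
2 segments change.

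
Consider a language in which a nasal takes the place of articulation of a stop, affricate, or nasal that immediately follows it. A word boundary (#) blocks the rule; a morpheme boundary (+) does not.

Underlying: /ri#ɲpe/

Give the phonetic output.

/ɲ/ before /p/ (labial) → [m]

[ri#mpe]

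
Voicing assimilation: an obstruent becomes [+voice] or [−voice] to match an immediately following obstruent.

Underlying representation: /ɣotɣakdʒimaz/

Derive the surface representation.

[ɣodɣagdʒimaz]

/t/ before /ɣ/ (voiced) → [d]
/k/ before /dʒ/ (voiced) → [g]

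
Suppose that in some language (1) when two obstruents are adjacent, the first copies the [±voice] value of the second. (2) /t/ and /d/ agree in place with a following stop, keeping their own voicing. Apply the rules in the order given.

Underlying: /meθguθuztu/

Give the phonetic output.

Rule 1: /θ/ before /g/ (voiced) → [ð]
Rule 1: /z/ before /t/ (voiceless) → [s]
After rule 1: meðguθustu
Rule 2: no segment meets the rule's conditions; no change.

[meðguθustu]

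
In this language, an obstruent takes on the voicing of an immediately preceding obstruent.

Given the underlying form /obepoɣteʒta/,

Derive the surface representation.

/t/ after /ɣ/ (voiced) → [d]
/t/ after /ʒ/ (voiced) → [d]

[obepoɣdeʒda]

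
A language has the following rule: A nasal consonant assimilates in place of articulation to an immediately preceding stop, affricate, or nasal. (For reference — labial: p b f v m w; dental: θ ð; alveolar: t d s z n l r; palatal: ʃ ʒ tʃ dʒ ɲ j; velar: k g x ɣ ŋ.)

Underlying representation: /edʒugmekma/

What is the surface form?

/m/ after /g/ (velar) → [ŋ]
/m/ after /k/ (velar) → [ŋ]

[edʒugŋekŋa]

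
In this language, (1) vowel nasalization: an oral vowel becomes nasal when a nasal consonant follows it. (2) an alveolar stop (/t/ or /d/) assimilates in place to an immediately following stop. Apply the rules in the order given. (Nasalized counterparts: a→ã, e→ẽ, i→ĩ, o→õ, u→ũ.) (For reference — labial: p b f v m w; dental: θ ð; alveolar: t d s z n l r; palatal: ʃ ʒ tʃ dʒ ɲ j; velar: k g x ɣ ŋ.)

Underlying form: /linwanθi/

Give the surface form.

[lĩnwãnθi]

Rule 1: /i/ before nasal /n/ → [ĩ]
Rule 1: /a/ before nasal /n/ → [ã]
After rule 1: lĩnwãnθi
Rule 2: no segment meets the rule's conditions; no change.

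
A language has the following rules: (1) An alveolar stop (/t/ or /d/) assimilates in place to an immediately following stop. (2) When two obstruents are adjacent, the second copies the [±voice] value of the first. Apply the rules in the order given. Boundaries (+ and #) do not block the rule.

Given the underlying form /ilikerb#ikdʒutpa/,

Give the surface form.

[ilikerb#iktʃuppa]

Rule 1: /t/ before /p/ (labial) → [p]
After rule 1: ilikerb#ikdʒuppa
Rule 2: /dʒ/ after /k/ (voiceless) → [tʃ]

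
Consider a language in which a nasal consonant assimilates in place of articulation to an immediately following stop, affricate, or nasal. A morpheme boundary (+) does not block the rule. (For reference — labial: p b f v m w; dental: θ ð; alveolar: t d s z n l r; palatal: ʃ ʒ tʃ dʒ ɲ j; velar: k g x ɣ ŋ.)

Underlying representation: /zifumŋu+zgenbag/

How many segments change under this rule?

/m/ before /ŋ/ (velar) → [ŋ]
/n/ before /b/ (labial) → [m]
2 segments change.

2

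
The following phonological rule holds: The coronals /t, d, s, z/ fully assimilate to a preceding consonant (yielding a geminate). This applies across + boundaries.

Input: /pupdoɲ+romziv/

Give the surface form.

[puppoɲ+rommiv]

/d/ after /p/ → [p] (total assimilation)
/z/ after /m/ → [m] (total assimilation)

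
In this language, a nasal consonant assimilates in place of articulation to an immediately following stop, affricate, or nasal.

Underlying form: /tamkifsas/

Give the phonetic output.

/m/ before /k/ (velar) → [ŋ]

[taŋkifsas]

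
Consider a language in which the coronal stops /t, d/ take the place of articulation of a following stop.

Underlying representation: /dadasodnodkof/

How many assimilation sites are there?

1

/d/ before /k/ (velar) → [g]
1 segment changes.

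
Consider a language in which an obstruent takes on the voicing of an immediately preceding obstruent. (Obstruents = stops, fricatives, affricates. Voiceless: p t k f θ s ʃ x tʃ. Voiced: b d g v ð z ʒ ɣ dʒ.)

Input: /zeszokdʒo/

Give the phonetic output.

/z/ after /s/ (voiceless) → [s]
/dʒ/ after /k/ (voiceless) → [tʃ]

[zessoktʃo]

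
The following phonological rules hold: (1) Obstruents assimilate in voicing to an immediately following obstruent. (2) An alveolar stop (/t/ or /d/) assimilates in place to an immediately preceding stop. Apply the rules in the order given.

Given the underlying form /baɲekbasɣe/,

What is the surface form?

[baɲegbazɣe]

Rule 1: /k/ before /b/ (voiced) → [g]
Rule 1: /s/ before /ɣ/ (voiced) → [z]
After rule 1: baɲegbazɣe
Rule 2: no segment meets the rule's conditions; no change.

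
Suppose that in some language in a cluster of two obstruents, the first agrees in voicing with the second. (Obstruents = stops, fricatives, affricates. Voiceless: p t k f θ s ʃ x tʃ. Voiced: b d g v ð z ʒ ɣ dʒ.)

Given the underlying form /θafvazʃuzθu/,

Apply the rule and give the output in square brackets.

[θavvasʃusθu]

/f/ before /v/ (voiced) → [v]
/z/ before /ʃ/ (voiceless) → [s]
/z/ before /θ/ (voiceless) → [s]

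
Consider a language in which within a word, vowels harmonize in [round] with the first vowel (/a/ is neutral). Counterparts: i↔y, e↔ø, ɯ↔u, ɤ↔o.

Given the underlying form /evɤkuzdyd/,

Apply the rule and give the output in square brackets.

[evɤkɯzdid]

/u/ harmonizes with /e/ ([-round]) → [ɯ]
/y/ harmonizes with /e/ ([-round]) → [i]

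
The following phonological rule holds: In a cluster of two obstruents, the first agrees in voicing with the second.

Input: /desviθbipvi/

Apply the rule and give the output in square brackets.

[dezviðbibvi]

/s/ before /v/ (voiced) → [z]
/θ/ before /b/ (voiced) → [ð]
/p/ before /v/ (voiced) → [b]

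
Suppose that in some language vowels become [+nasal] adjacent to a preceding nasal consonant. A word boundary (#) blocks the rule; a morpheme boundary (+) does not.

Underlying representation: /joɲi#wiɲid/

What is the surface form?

[joɲĩ#wiɲĩd]

/i/ after nasal /ɲ/ → [ĩ]
/i/ after nasal /ɲ/ → [ĩ]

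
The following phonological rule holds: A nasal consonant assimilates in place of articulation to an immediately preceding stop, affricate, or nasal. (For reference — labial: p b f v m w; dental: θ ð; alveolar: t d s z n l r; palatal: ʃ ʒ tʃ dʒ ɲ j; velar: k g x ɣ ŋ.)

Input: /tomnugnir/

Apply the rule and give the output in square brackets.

[tommugŋir]

/n/ after /m/ (labial) → [m]
/n/ after /g/ (velar) → [ŋ]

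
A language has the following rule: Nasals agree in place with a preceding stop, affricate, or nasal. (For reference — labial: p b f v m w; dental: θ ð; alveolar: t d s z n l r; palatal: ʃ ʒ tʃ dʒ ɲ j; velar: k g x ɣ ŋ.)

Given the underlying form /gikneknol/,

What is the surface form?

[gikŋekŋol]

/n/ after /k/ (velar) → [ŋ]
/n/ after /k/ (velar) → [ŋ]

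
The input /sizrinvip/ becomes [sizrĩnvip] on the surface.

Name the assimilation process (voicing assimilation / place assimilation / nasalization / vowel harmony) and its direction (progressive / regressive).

/i/→[ĩ].
Each target copies a feature from the following segment, so the direction is regressive.

nasalization, regressive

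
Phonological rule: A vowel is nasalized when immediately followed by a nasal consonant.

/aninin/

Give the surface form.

/a/ before nasal /n/ → [ã]
/i/ before nasal /n/ → [ĩ]
/i/ before nasal /n/ → [ĩ]

[ãnĩnĩn]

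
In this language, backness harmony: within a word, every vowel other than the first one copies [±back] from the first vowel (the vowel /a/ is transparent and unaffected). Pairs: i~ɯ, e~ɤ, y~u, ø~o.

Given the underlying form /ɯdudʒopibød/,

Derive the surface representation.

/i/ harmonizes with /ɯ/ ([+back]) → [ɯ]
/ø/ harmonizes with /ɯ/ ([+back]) → [o]

[ɯdudʒopɯbod]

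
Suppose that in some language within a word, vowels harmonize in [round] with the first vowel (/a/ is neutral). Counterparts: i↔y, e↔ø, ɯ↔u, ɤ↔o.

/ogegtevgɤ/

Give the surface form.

/e/ harmonizes with /o/ ([+round]) → [ø]
/e/ harmonizes with /o/ ([+round]) → [ø]
/ɤ/ harmonizes with /o/ ([+round]) → [o]

[ogøgtøvgo]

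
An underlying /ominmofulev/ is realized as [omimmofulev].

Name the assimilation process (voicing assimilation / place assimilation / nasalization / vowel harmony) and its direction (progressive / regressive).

place assimilation, regressive

/n/→[m].
Each target copies a feature from the following segment, so the direction is regressive.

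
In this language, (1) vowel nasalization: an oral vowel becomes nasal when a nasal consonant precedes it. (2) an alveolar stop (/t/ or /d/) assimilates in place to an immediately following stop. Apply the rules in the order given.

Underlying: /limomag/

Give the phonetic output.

[limõmãg]

Rule 1: /o/ after nasal /m/ → [õ]
Rule 1: /a/ after nasal /m/ → [ã]
After rule 1: limõmãg
Rule 2: no segment meets the rule's conditions; no change.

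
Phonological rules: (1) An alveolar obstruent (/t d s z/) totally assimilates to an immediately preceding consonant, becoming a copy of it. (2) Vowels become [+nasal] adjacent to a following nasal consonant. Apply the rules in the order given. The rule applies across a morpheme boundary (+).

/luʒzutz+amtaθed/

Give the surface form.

Rule 1: /z/ after /ʒ/ → [ʒ] (total assimilation)
Rule 1: /z/ after /t/ → [t] (total assimilation)
Rule 1: /t/ after /m/ → [m] (total assimilation)
After rule 1: luʒʒutt+ammaθed
Rule 2: /a/ before nasal /m/ → [ã]

[luʒʒutt+ãmmaθed]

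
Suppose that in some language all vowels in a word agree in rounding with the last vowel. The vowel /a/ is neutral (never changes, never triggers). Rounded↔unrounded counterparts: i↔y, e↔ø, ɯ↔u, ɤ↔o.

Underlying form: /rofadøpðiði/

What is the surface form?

/o/ harmonizes with /i/ ([-round]) → [ɤ]
/ø/ harmonizes with /i/ ([-round]) → [e]

[rɤfadepðiði]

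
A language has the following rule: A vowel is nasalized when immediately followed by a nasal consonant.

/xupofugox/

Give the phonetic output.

[xupofugox]

no segment meets the rule's conditions; no change.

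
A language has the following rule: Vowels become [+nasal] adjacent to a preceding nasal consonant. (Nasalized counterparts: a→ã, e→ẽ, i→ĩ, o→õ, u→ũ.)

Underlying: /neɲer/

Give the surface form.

/e/ after nasal /n/ → [ẽ]
/e/ after nasal /ɲ/ → [ẽ]

[nẽɲẽr]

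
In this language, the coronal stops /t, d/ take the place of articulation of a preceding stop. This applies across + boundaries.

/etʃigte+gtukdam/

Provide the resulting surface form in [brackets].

[etʃigke+gkukgam]

/t/ after /g/ (velar) → [k]
/t/ after /g/ (velar) → [k]
/d/ after /k/ (velar) → [g]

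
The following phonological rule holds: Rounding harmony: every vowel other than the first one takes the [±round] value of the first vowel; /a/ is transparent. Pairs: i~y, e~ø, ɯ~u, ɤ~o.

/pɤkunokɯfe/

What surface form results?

/u/ harmonizes with /ɤ/ ([-round]) → [ɯ]
/o/ harmonizes with /ɤ/ ([-round]) → [ɤ]

[pɤkɯnɤkɯfe]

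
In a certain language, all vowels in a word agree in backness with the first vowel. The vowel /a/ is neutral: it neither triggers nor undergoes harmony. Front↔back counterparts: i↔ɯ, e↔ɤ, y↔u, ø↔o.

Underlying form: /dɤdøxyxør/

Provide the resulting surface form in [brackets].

[dɤdoxuxor]

/ø/ harmonizes with /ɤ/ ([+back]) → [o]
/y/ harmonizes with /ɤ/ ([+back]) → [u]
/ø/ harmonizes with /ɤ/ ([+back]) → [o]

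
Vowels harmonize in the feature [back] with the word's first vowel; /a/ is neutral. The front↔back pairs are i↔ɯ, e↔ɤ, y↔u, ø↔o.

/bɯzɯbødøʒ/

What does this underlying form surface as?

[bɯzɯbodoʒ]

/ø/ harmonizes with /ɯ/ ([+back]) → [o]
/ø/ harmonizes with /ɯ/ ([+back]) → [o]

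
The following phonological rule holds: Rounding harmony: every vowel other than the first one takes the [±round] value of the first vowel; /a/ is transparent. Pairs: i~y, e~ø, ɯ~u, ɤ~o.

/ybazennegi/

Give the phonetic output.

[ybazønnøgy]

/e/ harmonizes with /y/ ([+round]) → [ø]
/e/ harmonizes with /y/ ([+round]) → [ø]
/i/ harmonizes with /y/ ([+round]) → [y]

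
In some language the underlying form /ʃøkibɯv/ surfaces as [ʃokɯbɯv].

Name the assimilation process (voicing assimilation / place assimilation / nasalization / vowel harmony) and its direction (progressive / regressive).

vowel harmony, regressive

/ø/→[o] /i/→[ɯ].
Vowels agree with the last vowel, so the harmony is regressive.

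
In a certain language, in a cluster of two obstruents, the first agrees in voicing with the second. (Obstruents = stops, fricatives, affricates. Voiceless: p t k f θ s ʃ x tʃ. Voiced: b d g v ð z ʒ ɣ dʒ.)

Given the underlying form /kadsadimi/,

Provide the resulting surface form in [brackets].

/d/ before /s/ (voiceless) → [t]

[katsadimi]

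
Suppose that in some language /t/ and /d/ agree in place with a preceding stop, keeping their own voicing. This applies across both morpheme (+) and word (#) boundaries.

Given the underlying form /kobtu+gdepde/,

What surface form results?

/t/ after /b/ (labial) → [p]
/d/ after /g/ (velar) → [g]
/d/ after /p/ (labial) → [b]

[kobpu+ggepbe]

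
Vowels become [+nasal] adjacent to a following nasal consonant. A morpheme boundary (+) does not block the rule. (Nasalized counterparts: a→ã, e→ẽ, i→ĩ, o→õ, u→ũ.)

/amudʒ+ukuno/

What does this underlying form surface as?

/a/ before nasal /m/ → [ã]
/u/ before nasal /n/ → [ũ]

[ãmudʒ+ukũno]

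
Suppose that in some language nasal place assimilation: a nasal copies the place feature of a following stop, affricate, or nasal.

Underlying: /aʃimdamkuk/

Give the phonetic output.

[aʃindaŋkuk]

/m/ before /d/ (alveolar) → [n]
/m/ before /k/ (velar) → [ŋ]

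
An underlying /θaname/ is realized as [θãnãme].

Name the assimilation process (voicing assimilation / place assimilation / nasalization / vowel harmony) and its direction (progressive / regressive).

nasalization, regressive

/a/→[ã] /a/→[ã].
Each target copies a feature from the following segment, so the direction is regressive.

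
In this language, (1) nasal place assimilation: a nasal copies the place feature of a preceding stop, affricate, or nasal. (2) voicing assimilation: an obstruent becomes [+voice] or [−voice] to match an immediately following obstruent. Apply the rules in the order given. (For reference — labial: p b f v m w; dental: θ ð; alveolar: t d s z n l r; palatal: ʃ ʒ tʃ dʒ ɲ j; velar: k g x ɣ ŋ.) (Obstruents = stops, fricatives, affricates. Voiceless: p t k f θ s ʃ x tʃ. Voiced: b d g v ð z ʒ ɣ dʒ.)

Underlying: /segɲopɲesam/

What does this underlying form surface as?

[segŋopmesam]

Rule 1: /ɲ/ after /g/ (velar) → [ŋ]
Rule 1: /ɲ/ after /p/ (labial) → [m]
After rule 1: segŋopmesam
Rule 2: no segment meets the rule's conditions; no change.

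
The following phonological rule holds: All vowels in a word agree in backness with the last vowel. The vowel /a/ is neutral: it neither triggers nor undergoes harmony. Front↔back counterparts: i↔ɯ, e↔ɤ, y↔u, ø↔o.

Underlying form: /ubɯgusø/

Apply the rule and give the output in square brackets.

[ybigysø]

/u/ harmonizes with /ø/ ([-back]) → [y]
/ɯ/ harmonizes with /ø/ ([-back]) → [i]
/u/ harmonizes with /ø/ ([-back]) → [y]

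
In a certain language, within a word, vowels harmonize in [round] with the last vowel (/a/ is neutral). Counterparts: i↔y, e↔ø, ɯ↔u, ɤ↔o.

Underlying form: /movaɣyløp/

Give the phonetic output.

no segment meets the rule's conditions; no change.

[movaɣyløp]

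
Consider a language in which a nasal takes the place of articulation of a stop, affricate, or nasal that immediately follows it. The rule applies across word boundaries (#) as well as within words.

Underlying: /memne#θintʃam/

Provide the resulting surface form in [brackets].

[menne#θiɲtʃam]

/m/ before /n/ (alveolar) → [n]
/n/ before /tʃ/ (palatal) → [ɲ]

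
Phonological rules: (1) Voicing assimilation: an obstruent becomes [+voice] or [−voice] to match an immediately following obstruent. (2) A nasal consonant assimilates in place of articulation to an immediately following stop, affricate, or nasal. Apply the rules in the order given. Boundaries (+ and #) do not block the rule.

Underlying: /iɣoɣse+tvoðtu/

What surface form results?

Rule 1: /ɣ/ before /s/ (voiceless) → [x]
Rule 1: /t/ before /v/ (voiced) → [d]
Rule 1: /ð/ before /t/ (voiceless) → [θ]
After rule 1: iɣoxse+dvoθtu
Rule 2: no segment meets the rule's conditions; no change.

[iɣoxse+dvoθtu]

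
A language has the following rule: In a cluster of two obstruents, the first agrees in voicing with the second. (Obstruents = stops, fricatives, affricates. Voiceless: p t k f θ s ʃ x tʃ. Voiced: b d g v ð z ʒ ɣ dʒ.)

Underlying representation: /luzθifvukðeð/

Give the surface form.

[lusθivvugðeð]

/z/ before /θ/ (voiceless) → [s]
/f/ before /v/ (voiced) → [v]
/k/ before /ð/ (voiced) → [g]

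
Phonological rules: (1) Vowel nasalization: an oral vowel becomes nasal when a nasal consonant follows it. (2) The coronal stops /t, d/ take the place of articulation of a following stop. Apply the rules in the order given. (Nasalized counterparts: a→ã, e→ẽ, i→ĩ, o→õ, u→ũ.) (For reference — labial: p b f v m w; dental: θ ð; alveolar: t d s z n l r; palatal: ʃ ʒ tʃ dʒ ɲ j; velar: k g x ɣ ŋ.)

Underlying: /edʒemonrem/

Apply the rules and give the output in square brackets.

Rule 1: /e/ before nasal /m/ → [ẽ]
Rule 1: /o/ before nasal /n/ → [õ]
Rule 1: /e/ before nasal /m/ → [ẽ]
After rule 1: edʒẽmõnrẽm
Rule 2: no segment meets the rule's conditions; no change.

[edʒẽmõnrẽm]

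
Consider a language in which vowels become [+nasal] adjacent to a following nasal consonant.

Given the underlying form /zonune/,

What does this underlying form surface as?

[zõnũne]

/o/ before nasal /n/ → [õ]
/u/ before nasal /n/ → [ũ]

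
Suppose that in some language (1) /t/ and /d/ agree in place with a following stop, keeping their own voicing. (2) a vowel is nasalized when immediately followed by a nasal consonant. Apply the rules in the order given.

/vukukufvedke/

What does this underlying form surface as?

[vukukufvegke]

Rule 1: /d/ before /k/ (velar) → [g]
After rule 1: vukukufvegke
Rule 2: no segment meets the rule's conditions; no change.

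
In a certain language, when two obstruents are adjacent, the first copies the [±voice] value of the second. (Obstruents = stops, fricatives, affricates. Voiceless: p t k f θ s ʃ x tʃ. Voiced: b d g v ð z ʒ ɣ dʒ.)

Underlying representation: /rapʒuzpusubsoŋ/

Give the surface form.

[rabʒuspusupsoŋ]

/p/ before /ʒ/ (voiced) → [b]
/z/ before /p/ (voiceless) → [s]
/b/ before /s/ (voiceless) → [p]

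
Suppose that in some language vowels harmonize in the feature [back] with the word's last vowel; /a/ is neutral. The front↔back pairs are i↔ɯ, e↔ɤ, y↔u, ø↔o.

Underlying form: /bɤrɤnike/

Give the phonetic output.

/ɤ/ harmonizes with /e/ ([-back]) → [e]
/ɤ/ harmonizes with /e/ ([-back]) → [e]

[berenike]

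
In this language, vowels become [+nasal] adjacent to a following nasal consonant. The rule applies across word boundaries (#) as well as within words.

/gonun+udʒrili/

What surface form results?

[gõnũn+udʒrili]

/o/ before nasal /n/ → [õ]
/u/ before nasal /n/ → [ũ]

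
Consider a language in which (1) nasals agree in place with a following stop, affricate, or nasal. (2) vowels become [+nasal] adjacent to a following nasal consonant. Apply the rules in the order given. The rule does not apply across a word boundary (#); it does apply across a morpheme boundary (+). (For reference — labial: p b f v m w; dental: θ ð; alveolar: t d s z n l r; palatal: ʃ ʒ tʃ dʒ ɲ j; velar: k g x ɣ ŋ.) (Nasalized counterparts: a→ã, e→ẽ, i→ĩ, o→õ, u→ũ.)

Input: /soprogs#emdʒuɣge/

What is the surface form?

Rule 1: /m/ before /dʒ/ (palatal) → [ɲ]
After rule 1: soprogs#eɲdʒuɣge
Rule 2: /e/ before nasal /ɲ/ → [ẽ]

[soprogs#ẽɲdʒuɣge]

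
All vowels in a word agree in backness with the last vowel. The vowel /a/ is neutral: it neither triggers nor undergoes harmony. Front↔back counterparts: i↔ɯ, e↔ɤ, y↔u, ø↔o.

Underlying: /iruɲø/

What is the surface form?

/u/ harmonizes with /ø/ ([-back]) → [y]

[iryɲø]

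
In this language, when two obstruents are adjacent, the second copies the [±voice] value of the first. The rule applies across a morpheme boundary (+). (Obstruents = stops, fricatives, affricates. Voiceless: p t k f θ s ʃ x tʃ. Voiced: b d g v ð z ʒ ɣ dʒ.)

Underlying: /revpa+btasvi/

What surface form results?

/p/ after /v/ (voiced) → [b]
/t/ after /b/ (voiced) → [d]
/v/ after /s/ (voiceless) → [f]

[revba+bdasfi]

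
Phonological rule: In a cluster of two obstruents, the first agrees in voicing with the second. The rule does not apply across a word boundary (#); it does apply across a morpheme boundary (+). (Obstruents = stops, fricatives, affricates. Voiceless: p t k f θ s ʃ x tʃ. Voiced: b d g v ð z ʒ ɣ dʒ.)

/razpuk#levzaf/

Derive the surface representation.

[raspuk#levzaf]

/z/ before /p/ (voiceless) → [s]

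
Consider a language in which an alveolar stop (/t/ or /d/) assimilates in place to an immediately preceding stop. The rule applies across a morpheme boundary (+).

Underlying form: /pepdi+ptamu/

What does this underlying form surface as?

[pepbi+ppamu]

/d/ after /p/ (labial) → [b]
/t/ after /p/ (labial) → [p]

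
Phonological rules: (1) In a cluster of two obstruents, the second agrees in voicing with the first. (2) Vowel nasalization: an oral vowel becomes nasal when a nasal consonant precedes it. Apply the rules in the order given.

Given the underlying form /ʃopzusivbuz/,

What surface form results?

Rule 1: /z/ after /p/ (voiceless) → [s]
After rule 1: ʃopsusivbuz
Rule 2: no segment meets the rule's conditions; no change.

[ʃopsusivbuz]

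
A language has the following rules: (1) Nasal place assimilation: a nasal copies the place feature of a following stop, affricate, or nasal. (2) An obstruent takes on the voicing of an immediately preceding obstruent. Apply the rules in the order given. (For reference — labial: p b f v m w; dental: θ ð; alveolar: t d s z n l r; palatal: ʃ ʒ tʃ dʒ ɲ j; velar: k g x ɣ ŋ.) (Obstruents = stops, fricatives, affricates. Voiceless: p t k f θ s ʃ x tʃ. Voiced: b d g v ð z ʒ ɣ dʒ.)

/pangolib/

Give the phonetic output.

[paŋgolib]

Rule 1: /n/ before /g/ (velar) → [ŋ]
After rule 1: paŋgolib
Rule 2: no segment meets the rule's conditions; no change.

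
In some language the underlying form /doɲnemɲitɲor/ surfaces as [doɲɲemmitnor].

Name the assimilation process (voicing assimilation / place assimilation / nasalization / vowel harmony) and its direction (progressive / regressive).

/n/→[ɲ] /ɲ/→[m] /ɲ/→[n].
Each target copies a feature from the preceding segment, so the direction is progressive.

place assimilation, progressive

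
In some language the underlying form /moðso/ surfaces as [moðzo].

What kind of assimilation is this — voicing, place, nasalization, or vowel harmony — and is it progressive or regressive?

/s/→[z].
Each target copies a feature from the preceding segment, so the direction is progressive.

voicing assimilation, progressive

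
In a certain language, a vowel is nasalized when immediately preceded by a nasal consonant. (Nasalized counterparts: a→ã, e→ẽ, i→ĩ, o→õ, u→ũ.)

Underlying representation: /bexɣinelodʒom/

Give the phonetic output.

[bexɣinẽlodʒom]

/e/ after nasal /n/ → [ẽ]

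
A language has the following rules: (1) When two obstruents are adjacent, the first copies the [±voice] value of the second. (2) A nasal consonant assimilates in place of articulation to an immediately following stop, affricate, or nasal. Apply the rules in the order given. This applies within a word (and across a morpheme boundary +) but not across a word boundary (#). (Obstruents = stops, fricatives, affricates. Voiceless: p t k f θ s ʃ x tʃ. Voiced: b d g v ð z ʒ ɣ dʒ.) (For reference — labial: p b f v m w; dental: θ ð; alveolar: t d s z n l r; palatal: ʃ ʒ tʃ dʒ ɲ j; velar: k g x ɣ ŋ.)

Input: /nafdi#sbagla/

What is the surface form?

[navdi#zbagla]

Rule 1: /f/ before /d/ (voiced) → [v]
Rule 1: /s/ before /b/ (voiced) → [z]
After rule 1: navdi#zbagla
Rule 2: no segment meets the rule's conditions; no change.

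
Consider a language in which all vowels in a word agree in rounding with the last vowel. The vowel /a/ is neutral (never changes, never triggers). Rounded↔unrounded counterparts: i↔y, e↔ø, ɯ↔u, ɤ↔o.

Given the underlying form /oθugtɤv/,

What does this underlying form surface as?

[ɤθɯgtɤv]

/o/ harmonizes with /ɤ/ ([-round]) → [ɤ]
/u/ harmonizes with /ɤ/ ([-round]) → [ɯ]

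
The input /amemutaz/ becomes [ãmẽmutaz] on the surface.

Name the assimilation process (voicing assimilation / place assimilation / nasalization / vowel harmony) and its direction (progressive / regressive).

nasalization, regressive

/a/→[ã] /e/→[ẽ].
Each target copies a feature from the following segment, so the direction is regressive.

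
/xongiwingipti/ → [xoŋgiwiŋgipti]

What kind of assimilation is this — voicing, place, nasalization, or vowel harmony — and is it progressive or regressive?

place assimilation, regressive

/n/→[ŋ] /n/→[ŋ].
Each target copies a feature from the following segment, so the direction is regressive.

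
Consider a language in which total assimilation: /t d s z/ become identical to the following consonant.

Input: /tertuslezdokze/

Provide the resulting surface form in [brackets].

[tertulleddokze]

/s/ before /l/ → [l] (total assimilation)
/z/ before /d/ → [d] (total assimilation)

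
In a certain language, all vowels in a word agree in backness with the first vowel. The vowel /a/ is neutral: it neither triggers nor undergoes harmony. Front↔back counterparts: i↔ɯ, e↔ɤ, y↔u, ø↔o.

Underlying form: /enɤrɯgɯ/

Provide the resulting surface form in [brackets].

[enerigi]

/ɤ/ harmonizes with /e/ ([-back]) → [e]
/ɯ/ harmonizes with /e/ ([-back]) → [i]
/ɯ/ harmonizes with /e/ ([-back]) → [i]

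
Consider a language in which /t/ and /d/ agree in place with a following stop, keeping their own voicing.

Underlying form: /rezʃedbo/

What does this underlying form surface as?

/d/ before /b/ (labial) → [b]

[rezʃebbo]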